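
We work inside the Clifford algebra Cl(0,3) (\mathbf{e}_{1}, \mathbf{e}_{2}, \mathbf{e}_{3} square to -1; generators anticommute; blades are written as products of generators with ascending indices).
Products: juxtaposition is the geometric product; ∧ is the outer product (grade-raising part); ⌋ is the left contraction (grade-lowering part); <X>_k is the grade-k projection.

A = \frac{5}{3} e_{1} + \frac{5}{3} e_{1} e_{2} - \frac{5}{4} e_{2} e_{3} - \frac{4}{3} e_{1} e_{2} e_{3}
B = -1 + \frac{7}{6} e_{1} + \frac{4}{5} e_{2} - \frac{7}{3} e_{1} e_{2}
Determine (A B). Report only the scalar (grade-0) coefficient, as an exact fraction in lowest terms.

step 1: \frac{35}{18} - 3 e_{1} + \frac{35}{6} e_{2} - \frac{37}{9} e_{3} - \frac{1}{3} e_{1} e_{2} + \frac{37}{20} e_{1} e_{3} + \frac{101}{36} e_{2} e_{3} - \frac{1}{8} e_{1} e_{2} e_{3}
Answer: \frac{35}{18}


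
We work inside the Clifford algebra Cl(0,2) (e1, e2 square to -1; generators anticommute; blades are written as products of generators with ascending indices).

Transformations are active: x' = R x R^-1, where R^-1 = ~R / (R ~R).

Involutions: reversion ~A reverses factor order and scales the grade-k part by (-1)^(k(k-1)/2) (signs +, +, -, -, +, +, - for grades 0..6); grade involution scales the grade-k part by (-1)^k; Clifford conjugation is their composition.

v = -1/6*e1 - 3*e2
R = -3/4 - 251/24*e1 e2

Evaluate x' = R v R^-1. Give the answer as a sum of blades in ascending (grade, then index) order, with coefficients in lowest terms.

~R = -3/4 + 251/24*e1 e2, and R ~R = 63325/576, so R^-1 = ~R / (63325/576).
R v = -125/4*e1 + 575/144*e2
Answer: 9013/15198*e1 + 7461/2533*e2


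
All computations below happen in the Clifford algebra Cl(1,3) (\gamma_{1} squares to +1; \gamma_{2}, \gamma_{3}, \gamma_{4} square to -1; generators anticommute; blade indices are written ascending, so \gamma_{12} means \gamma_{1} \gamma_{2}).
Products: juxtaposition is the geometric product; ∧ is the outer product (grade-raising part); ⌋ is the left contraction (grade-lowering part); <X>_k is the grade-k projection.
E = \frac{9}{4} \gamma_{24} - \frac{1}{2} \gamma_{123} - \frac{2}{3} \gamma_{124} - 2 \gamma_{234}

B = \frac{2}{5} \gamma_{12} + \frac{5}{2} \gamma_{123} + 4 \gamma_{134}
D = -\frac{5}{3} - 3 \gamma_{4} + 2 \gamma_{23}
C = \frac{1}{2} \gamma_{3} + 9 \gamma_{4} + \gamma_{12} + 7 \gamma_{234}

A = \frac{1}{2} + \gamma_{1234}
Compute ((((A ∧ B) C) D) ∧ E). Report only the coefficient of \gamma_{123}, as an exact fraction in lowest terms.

step 1: \frac{1}{5} \gamma_{12} + \frac{5}{4} \gamma_{123} + 2 \gamma_{134}
step 2: \frac{1}{5} + \frac{5}{4} \gamma_{3} - \frac{117}{8} \gamma_{12} - 18 \gamma_{13} - \frac{31}{4} \gamma_{14} + \frac{1}{10} \gamma_{123} + \frac{9}{5} \gamma_{124} - \frac{7}{5} \gamma_{134} + 2 \gamma_{234} + \frac{45}{4} \gamma_{1234}
step 3: -\frac{1}{3} - \frac{469}{20} \gamma_{1} + \frac{5}{2} \gamma_{2} - \frac{25}{12} \gamma_{3} - \frac{23}{5} \gamma_{4} - \frac{249}{40} \gamma_{12} + \frac{1101}{20} \gamma_{13} - \frac{115}{12} \gamma_{14} + \frac{32}{5} \gamma_{23} - \frac{15}{4} \gamma_{34} + \frac{403}{12} \gamma_{123} + \frac{1523}{40} \gamma_{124} + \frac{791}{15} \gamma_{134} - \frac{10}{3} \gamma_{234} - \frac{691}{20} \gamma_{1234}
step 4: -\frac{3}{4} \gamma_{24} + \frac{1}{6} \gamma_{123} - \frac{37829}{720} \gamma_{124} + \frac{257}{48} \gamma_{234} - \frac{56069}{720} \gamma_{1234}
Answer: \frac{1}{6}


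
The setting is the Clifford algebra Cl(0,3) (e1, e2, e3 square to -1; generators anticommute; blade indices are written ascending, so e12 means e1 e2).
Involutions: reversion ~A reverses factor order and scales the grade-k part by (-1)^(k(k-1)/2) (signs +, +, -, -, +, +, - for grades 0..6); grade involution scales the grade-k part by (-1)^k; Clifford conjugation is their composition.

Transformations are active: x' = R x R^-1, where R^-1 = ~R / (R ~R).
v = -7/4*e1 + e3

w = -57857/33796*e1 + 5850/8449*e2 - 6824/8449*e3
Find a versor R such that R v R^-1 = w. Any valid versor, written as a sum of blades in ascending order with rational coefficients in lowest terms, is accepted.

Construction: equal norms (both -65/16) license R = v + w = -29250/8449*e1 + 5850/8449*e2 + 1625/8449*e3 — nothing changes along that direction, while (v - w)/2 changes sign, so v maps onto w.
Answer: -29250/8449*e1 + 5850/8449*e2 + 1625/8449*e3


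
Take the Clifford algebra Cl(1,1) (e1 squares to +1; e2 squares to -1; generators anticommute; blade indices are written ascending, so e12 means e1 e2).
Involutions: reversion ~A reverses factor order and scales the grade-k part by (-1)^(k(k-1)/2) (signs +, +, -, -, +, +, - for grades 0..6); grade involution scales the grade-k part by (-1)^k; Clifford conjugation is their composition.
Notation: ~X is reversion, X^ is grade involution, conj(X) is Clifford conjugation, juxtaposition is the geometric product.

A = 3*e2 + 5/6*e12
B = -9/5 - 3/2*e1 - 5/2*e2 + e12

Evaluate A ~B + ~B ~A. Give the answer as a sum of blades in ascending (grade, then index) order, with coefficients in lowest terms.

first term: 20/3 - 11/12*e1 - 83/20*e2 + 3*e12
second term: 25/3 + 61/12*e1 - 83/20*e2 - 3*e12
Answer: 15 + 25/6*e1 - 83/10*e2


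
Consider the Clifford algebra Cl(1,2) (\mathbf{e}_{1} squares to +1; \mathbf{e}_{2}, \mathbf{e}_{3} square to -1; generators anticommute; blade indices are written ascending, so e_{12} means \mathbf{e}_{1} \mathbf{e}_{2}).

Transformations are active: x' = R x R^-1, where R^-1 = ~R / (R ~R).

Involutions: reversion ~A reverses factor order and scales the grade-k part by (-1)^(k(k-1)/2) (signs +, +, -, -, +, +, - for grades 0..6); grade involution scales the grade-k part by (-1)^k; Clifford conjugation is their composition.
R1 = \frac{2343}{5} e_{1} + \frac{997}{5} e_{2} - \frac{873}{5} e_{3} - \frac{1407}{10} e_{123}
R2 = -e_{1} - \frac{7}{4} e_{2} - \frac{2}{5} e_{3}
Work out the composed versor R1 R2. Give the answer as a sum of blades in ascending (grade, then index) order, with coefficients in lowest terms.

Distribute over the terms of R2 (each basis-blade product reordered to ascending indices, repeated generators contracted through their squares):
R1 (-e_{1}) = -\frac{2343}{5} + \frac{997}{5} e_{12} - \frac{873}{5} e_{13} + \frac{1407}{10} e_{23}
R1 (-\frac{7}{4} e_{2}) = \frac{6979}{20} - \frac{16401}{20} e_{12} + \frac{9849}{40} e_{13} - \frac{6111}{20} e_{23}
R1 (-\frac{2}{5} e_{3}) = -\frac{1746}{25} - \frac{1407}{25} e_{12} - \frac{4686}{25} e_{13} - \frac{1994}{25} e_{23}
Summing the partial products and collecting blades:
Answer: -\frac{18949}{100} - \frac{67693}{100} e_{12} - \frac{23163}{200} e_{13} - \frac{24461}{100} e_{23}


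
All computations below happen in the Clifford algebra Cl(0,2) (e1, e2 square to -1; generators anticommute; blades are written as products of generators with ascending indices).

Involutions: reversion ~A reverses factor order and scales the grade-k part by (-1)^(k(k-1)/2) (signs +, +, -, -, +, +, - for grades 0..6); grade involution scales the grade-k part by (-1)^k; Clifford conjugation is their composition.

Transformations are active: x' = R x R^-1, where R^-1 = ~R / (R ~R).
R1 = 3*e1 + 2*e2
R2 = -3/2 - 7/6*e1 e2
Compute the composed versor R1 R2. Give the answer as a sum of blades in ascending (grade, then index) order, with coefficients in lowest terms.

Distribute over the terms of R1 (each basis-blade product reordered to ascending indices, repeated generators contracted through their squares):
(3*e1) R2 = -9/2*e1 + 7/2*e2
(2*e2) R2 = -7/3*e1 - 3*e2
Summing the partial products and collecting blades:
Answer: -41/6*e1 + 1/2*e2


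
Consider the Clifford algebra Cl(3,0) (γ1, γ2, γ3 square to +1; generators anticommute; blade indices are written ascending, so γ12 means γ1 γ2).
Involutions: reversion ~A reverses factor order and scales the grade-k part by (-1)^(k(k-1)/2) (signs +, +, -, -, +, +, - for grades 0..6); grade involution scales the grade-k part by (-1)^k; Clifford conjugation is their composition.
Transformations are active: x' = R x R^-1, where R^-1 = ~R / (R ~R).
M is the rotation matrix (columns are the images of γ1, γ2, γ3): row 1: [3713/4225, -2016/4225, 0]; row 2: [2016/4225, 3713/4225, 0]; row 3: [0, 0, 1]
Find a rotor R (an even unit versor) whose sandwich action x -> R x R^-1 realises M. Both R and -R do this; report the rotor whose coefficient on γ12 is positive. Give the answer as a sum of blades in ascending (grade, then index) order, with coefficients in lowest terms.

Method: write R = a + b12*γ12 + b13*γ13 + b23*γ23 with a^2 + b12^2 + b13^2 + b23^2 = 1 (so R^-1 = ~R). Expanding the columns R e_j ~R gives tr M = 4a^2 - 1 and, from the antisymmetric part, M21 - M12 = -4a*b12, M13 - M31 = 4a*b13, M32 - M23 = -4a*b23.
Here tr M = 11651/4225, so a^2 = (1 + tr M)/4 = 3969/4225 and a = ±63/65. Taking a = 63/65: M21 - M12 = 4032/4225, M13 - M31 = 0, M32 - M23 = 0, giving b12 = -16/65, b13 = 0, b23 = 0, i.e. R = 63/65 - 16/65*γ12.
Its γ12 coefficient is negative, so report the other preimage -R.
Answer: -63/65 + 16/65*γ12. Note: both R and -R realise this M (trace 11651/4225); the covering map identifies them, and the γ12-coefficient sign is the tie-breaker.


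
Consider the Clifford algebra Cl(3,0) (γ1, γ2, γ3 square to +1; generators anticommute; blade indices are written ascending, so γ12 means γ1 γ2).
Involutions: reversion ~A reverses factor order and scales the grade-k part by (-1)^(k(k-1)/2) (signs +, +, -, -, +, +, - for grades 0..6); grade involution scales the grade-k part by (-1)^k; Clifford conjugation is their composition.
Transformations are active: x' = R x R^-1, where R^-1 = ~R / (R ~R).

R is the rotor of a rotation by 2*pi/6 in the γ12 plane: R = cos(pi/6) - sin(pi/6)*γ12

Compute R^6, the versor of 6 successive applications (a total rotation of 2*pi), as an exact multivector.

The rotor phase is half the rotation angle and phases add under composition, so 6 steps in the γ12 plane accumulate phase 6*(pi/6) = pi: R^6 = cos(pi) - sin(pi)*γ12.
cos(pi) = -1 and sin(pi) = 0, so R^6 = -1. The total rotation 2*pi is 1 full turn, so every vector returns to itself, yet the rotor is -1, on the OTHER sheet of the double cover (an odd number of 2*pi turns).
Answer: -1


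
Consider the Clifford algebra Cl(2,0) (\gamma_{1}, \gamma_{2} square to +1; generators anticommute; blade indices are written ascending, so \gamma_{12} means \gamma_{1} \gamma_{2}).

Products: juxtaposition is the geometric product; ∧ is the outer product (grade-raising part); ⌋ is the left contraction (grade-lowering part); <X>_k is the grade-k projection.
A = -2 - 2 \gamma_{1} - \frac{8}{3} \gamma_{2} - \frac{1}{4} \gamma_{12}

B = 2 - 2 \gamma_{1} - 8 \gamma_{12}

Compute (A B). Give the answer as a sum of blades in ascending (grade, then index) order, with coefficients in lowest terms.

step 1: -2 - \frac{64}{3} \gamma_{1} + \frac{61}{6} \gamma_{2} + \frac{61}{6} \gamma_{12}
Answer: -2 - \frac{64}{3} \gamma_{1} + \frac{61}{6} \gamma_{2} + \frac{61}{6} \gamma_{12}


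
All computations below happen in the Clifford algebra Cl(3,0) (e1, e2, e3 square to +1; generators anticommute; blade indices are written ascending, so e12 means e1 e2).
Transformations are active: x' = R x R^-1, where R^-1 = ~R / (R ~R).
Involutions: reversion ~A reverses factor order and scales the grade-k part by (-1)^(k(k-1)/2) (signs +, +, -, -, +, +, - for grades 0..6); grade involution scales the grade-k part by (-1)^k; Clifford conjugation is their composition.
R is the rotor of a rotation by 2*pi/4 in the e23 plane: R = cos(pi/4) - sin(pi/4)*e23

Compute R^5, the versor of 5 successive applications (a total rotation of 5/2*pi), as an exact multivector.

Half-angle bookkeeping: 5 applications in e23 add up to rotor phase 5*pi/4 = 5*pi/4, so R^5 = cos(5*pi/4) - sin(5*pi/4)*e23.
cos(5*pi/4) = -sqrt(2)/2 and sin(5*pi/4) = -sqrt(2)/2, so R^5 = -sqrt(2)/2 + sqrt(2)/2*e23. The net rotation is 1/2*pi (after discarding 1 full turn, each of which contributes a factor -1 to the rotor); the rotor keeps the half-angle phase exactly.
Answer: -sqrt(2)/2 + sqrt(2)/2*e23


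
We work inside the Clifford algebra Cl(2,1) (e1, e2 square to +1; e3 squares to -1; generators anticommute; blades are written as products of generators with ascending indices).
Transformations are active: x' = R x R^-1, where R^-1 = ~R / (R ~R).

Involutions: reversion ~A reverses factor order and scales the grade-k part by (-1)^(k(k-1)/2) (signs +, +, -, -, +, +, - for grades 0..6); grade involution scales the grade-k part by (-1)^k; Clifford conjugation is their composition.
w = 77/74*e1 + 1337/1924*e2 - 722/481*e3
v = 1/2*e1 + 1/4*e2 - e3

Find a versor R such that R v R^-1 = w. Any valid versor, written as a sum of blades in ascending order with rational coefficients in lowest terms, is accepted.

Since q(v) = q(w) = -11/16, the sum R = v + w = 57/37*e1 + 909/962*e2 - 1203/481*e3 does the job whenever invertible.
Answer: 57/37*e1 + 909/962*e2 - 1203/481*e3


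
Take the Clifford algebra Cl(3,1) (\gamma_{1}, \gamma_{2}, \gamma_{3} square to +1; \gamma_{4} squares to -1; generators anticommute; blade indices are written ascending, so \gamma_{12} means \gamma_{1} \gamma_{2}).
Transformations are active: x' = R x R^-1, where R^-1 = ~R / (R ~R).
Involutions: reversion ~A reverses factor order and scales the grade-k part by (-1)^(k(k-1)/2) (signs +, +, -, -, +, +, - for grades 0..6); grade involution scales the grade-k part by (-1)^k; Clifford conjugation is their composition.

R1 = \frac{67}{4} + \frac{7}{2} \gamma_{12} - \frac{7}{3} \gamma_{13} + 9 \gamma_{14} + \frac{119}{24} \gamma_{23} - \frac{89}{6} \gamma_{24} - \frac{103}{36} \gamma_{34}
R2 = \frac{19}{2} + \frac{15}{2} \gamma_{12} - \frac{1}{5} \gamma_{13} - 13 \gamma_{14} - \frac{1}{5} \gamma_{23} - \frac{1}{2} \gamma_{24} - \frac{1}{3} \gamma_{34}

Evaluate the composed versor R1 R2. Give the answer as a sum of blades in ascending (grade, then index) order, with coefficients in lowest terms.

Distribute over the grade parts of R1 (each basis-blade product reordered to ascending indices, repeated generators contracted through their squares):
<R1>_0 (= \frac{67}{4}) R2 = \frac{1273}{8} + \frac{1005}{8} \gamma_{12} - \frac{67}{20} \gamma_{13} - \frac{871}{4} \gamma_{14} - \frac{67}{20} \gamma_{23} - \frac{67}{8} \gamma_{24} - \frac{67}{12} \gamma_{34}
<R1>_2 (= \frac{7}{2} \gamma_{12} - \frac{7}{3} \gamma_{13} + 9 \gamma_{14} + \frac{119}{24} \gamma_{23} - \frac{89}{6} \gamma_{24} - \frac{103}{36} \gamma_{34}) R2 = -\frac{145103}{1080} - \frac{3973}{24} \gamma_{12} - \frac{72179}{720} \gamma_{13} + \frac{35137}{180} \gamma_{14} + \frac{24349}{720} \gamma_{23} - \frac{3617}{120} \gamma_{24} - \frac{7757}{144} \gamma_{34} - \frac{5581}{60} \gamma_{1234}
Summing the partial products and collecting blades:
Answer: \frac{3344}{135} - \frac{479}{12} \gamma_{12} - \frac{74591}{720} \gamma_{13} - \frac{2029}{90} \gamma_{14} + \frac{21937}{720} \gamma_{23} - \frac{2311}{60} \gamma_{24} - \frac{8561}{144} \gamma_{34} - \frac{5581}{60} \gamma_{1234}


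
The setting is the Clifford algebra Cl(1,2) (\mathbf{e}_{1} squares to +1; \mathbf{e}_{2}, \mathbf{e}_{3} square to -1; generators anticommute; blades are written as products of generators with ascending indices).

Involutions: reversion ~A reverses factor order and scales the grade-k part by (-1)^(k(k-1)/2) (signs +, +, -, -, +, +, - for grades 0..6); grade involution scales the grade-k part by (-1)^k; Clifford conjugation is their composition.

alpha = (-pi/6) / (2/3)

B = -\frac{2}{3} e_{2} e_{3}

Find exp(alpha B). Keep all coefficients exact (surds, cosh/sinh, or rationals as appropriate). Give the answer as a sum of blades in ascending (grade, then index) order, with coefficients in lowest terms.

B^2 = (-\frac{2}{3})^2*(e_{2} e_{3})^2 = \frac{4}{9}*(-1) = -\frac{4}{9} (a basis 2-blade squares to minus the product of its generators' squares).
B^2 = -\frac{4}{9} — since the square is negative, the closed form is circular: l = \frac{2}{3}, alpha*l = - \frac{\pi}{6}, so exp(alpha B) = cos(- \frac{\pi}{6}) + (sin(- \frac{\pi}{6})/(\frac{2}{3}))*B = \frac{\sqrt{3}}{2} + (- \frac{3}{4})*B.
Answer: \frac{\sqrt{3}}{2} + \frac{1}{2} e_{2} e_{3}


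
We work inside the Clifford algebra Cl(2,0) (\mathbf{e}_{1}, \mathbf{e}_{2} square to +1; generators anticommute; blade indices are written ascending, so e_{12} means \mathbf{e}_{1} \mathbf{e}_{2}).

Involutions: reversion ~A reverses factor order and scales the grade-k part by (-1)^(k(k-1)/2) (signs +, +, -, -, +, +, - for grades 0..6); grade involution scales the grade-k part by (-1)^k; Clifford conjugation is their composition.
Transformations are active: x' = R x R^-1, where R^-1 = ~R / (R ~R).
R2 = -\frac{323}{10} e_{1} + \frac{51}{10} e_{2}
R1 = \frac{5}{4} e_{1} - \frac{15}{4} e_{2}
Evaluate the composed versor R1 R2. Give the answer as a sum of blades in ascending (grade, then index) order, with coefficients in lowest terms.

Distribute over the terms of R1 (each basis-blade product reordered to ascending indices, repeated generators contracted through their squares):
(\frac{5}{4} e_{1}) R2 = -\frac{323}{8} + \frac{51}{8} e_{12}
(-\frac{15}{4} e_{2}) R2 = -\frac{153}{8} - \frac{969}{8} e_{12}
Summing the partial products and collecting blades:
Answer: -\frac{119}{2} - \frac{459}{4} e_{12}


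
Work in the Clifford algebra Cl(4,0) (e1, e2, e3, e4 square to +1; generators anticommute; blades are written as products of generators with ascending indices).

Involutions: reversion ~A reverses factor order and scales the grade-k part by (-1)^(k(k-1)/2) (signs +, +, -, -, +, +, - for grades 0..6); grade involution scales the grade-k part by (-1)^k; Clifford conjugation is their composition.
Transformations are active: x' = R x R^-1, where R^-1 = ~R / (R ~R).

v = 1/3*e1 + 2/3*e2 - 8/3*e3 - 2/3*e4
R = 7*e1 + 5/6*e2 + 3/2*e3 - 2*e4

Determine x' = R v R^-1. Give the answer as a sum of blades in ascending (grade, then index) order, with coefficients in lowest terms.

~R = 7*e1 + 5/6*e2 + 3/2*e3 - 2*e4, and R ~R = 1007/18, so R^-1 = ~R / (1007/18).
R v = 2/9 + 79/18*e1 e2 - 115/6*e1 e3 - 4*e1 e4 - 29/9*e2 e3 + 7/9*e2 e4 - 19/3*e3 e4
Answer: -839/3021*e1 - 1994/3021*e2 + 8092/3021*e3 + 1966/3021*e4


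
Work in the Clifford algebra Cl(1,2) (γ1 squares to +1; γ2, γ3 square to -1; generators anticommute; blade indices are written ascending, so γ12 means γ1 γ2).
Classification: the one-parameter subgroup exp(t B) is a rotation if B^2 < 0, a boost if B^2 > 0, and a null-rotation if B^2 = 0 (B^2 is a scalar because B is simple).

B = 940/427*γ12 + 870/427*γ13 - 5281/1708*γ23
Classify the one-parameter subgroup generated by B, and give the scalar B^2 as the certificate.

B^2 term by term: the squares give (940/427)^2*(γ12)^2 + (870/427)^2*(γ13)^2 + (-5281/1708)^2*(γ23)^2 = 883600/182329*(+1) + 756900/182329*(+1) + 27888961/2917264*(-1) = -9/16 (each basis 2-blade squares to minus the product of its generators' squares); cross terms between blades sharing an index anticommute and cancel. So B^2 = -9/16.
Answer: rotation, certificate B^2 = -9/16. Key observation: B^2 = -9/16 is a conjugation invariant, so its sign decides the class regardless of the surface form of B.


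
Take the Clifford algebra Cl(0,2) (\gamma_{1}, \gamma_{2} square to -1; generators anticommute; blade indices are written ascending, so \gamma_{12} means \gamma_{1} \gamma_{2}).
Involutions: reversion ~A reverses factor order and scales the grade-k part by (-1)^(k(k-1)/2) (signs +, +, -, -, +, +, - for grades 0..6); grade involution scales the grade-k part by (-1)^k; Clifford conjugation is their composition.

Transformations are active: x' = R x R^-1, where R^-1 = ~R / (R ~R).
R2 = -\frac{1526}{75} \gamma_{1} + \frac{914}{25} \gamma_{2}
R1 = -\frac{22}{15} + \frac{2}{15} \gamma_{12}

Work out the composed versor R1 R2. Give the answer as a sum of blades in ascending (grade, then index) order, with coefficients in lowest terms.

Distribute over the terms of R1 (each basis-blade product reordered to ascending indices, repeated generators contracted through their squares):
(-\frac{22}{15}) R2 = \frac{33572}{1125} \gamma_{1} - \frac{20108}{375} \gamma_{2}
(\frac{2}{15} \gamma_{12}) R2 = -\frac{1828}{375} \gamma_{1} - \frac{3052}{1125} \gamma_{2}
Summing the partial products and collecting blades:
Answer: \frac{28088}{1125} \gamma_{1} - \frac{63376}{1125} \gamma_{2}


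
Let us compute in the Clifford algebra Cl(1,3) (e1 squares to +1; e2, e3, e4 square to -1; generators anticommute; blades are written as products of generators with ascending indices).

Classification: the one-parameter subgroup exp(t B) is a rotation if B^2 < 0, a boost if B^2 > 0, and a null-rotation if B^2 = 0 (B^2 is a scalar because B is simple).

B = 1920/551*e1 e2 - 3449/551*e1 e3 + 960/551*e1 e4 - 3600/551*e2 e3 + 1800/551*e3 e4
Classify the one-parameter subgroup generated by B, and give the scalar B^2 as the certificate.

B^2 term by term: the squares give (1920/551)^2*(e1 e2)^2 + (-3449/551)^2*(e1 e3)^2 + (960/551)^2*(e1 e4)^2 + (-3600/551)^2*(e2 e3)^2 + (1800/551)^2*(e3 e4)^2 = 3686400/303601*(+1) + 11895601/303601*(+1) + 921600/303601*(+1) + 12960000/303601*(-1) + 3240000/303601*(-1) = 1 (each basis 2-blade squares to minus the product of its generators' squares); cross terms between blades sharing an index anticommute and cancel; the commuting (index-disjoint) pairs give grade-4 terms 2*c*c'*(blade product), which cancel blade by blade — e1 e2 e3 e4: 6912000/303601 - 6912000/303601 = 0 — confirming B is simple. So B^2 = 1.
Answer: boost, certificate B^2 = 1. One invariant decides it: the square 1 survives every conjugation, and its sign is exactly the classification.


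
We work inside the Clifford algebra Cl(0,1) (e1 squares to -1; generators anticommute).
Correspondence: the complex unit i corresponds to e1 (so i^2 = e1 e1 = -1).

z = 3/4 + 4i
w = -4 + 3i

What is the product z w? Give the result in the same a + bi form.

In blades: z = 3/4 + 4*e1, w = -4 + 3*e1.
Distribute z over w term by term (generator squares from the signature, products reordered to ascending indices): (3/4)*w = -3 + 9/4*e1; (4*e1)*w = -12 - 16*e1.
Sum: -15 - 55/4*e1; translating back through the correspondence:
Answer: -15 - 55/4*i


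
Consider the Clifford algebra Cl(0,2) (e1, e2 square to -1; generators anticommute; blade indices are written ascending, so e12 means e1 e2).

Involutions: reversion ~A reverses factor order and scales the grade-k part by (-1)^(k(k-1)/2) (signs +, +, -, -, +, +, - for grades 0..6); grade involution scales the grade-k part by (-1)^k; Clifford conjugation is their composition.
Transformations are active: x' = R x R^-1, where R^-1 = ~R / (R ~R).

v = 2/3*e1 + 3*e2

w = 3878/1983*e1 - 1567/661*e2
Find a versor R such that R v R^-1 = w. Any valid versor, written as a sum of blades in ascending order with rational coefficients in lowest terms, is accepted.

R = v + w = 5200/1983*e1 + 416/661*e2 works: the equal norms (-85/9) guarantee its sandwich swaps v into w.
Answer: 5200/1983*e1 + 416/661*e2


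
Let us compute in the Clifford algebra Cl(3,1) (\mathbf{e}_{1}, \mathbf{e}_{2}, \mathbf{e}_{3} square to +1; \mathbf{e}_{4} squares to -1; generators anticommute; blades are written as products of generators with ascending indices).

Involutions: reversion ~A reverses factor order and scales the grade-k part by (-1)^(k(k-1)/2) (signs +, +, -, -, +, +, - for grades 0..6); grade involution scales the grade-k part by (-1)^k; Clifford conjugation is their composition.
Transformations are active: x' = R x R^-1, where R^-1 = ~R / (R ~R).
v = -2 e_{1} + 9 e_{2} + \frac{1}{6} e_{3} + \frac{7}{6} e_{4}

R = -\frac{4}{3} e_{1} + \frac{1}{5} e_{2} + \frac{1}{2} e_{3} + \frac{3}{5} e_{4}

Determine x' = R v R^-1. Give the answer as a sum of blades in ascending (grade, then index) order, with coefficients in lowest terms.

~R = -\frac{4}{3} e_{1} + \frac{1}{5} e_{2} + \frac{1}{2} e_{3} + \frac{3}{5} e_{4}, and R ~R = \frac{1537}{900}, so R^-1 = ~R / (\frac{1537}{900}).
R v = \frac{77}{20} - \frac{58}{5} e_{1} e_{2} + \frac{7}{9} e_{1} e_{3} - \frac{16}{45} e_{1} e_{4} - \frac{67}{15} e_{2} e_{3} - \frac{31}{6} e_{2} e_{4} + \frac{29}{60} e_{3} e_{4}
Answer: -\frac{6166}{1537} e_{1} - \frac{12447}{1537} e_{2} + \frac{19253}{9222} e_{3} + \frac{14189}{9222} e_{4}


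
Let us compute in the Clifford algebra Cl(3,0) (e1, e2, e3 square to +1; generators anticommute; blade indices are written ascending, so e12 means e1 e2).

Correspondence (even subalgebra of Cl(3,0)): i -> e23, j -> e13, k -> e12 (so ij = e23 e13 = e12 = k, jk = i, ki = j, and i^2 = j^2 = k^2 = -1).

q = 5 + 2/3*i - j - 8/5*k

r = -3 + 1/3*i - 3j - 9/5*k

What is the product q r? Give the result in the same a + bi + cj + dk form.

In blades: q = 5 - 8/5*e12 - e13 + 2/3*e23, r = -3 - 9/5*e12 - 3*e13 + 1/3*e23.
Distribute q over r term by term (generator squares from the signature, products reordered to ascending indices): (5)*r = -15 - 9*e12 - 15*e13 + 5/3*e23; (-8/5*e12)*r = -72/25 + 24/5*e12 - 8/15*e13 - 24/5*e23; (-e13)*r = -3 + 1/3*e12 + 3*e13 + 9/5*e23; (2/3*e23)*r = -2/9 - 2*e12 + 6/5*e13 - 2*e23.
Sum: -4748/225 - 88/15*e12 - 34/3*e13 - 10/3*e23; translating back through the correspondence:
Answer: -4748/225 - 10/3*i - 34/3*j - 88/15*k


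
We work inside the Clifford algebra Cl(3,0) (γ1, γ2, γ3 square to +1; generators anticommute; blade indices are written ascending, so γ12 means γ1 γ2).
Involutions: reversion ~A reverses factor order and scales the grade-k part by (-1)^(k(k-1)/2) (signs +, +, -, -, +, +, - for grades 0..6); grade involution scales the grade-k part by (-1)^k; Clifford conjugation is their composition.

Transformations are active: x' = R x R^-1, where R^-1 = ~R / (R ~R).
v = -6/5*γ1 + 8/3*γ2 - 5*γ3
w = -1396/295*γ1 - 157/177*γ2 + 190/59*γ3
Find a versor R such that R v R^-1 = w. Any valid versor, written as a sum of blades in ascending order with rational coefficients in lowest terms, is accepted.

Take R = v + w = -350/59*γ1 + 105/59*γ2 - 105/59*γ3. Because q(v) = q(w) = 7549/225, conjugation by R sends v exactly to w.
Answer: -350/59*γ1 + 105/59*γ2 - 105/59*γ3


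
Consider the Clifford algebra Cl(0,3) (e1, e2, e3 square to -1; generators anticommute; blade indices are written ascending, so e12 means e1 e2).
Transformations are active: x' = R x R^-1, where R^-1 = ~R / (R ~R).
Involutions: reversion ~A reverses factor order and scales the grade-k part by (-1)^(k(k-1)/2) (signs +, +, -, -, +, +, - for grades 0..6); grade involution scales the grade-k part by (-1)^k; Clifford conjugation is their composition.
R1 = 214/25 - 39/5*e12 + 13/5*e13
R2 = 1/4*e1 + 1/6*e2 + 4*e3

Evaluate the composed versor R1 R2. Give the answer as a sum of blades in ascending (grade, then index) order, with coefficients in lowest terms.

Distribute over the terms of R1 (each basis-blade product reordered to ascending indices, repeated generators contracted through their squares):
(214/25) R2 = 107/50*e1 + 107/75*e2 + 856/25*e3
(-39/5*e12) R2 = 13/10*e1 - 39/20*e2 - 156/5*e123
(13/5*e13) R2 = -52/5*e1 + 13/20*e3 - 13/30*e123
Summing the partial products and collecting blades:
Answer: -174/25*e1 - 157/300*e2 + 3489/100*e3 - 949/30*e123


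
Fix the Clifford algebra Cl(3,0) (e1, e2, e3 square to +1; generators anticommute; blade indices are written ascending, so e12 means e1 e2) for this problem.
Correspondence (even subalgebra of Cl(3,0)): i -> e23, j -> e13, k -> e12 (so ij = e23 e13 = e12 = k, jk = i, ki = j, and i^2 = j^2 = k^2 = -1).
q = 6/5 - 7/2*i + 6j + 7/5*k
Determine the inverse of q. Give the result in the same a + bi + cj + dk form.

In blades: q = 6/5 + 7/5*e12 + 6*e13 - 7/2*e23.
With qbar = 6/5 - 7/5*e12 - 6*e13 + 7/2*e23 (scalar fixed, mapped units negated), q qbar = 1033/20 (the sum of squared coefficients), so q^-1 = qbar / (1033/20) = 24/1033 - 28/1033*e12 - 120/1033*e13 + 70/1033*e23; translating back:
Answer: 24/1033 + 70/1033*i - 120/1033*j - 28/1033*k


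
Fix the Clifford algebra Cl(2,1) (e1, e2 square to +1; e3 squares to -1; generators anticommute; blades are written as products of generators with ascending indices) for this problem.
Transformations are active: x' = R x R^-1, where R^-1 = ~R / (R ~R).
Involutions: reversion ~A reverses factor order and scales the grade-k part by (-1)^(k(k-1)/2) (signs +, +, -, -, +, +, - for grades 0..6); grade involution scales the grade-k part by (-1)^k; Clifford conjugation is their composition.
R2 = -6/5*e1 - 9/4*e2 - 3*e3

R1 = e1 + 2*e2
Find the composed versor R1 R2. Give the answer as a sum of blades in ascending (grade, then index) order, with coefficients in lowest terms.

Distribute over the terms of R1 (each basis-blade product reordered to ascending indices, repeated generators contracted through their squares):
(e1) R2 = -6/5 - 9/4*e1 e2 - 3*e1 e3
(2*e2) R2 = -9/2 + 12/5*e1 e2 - 6*e2 e3
Summing the partial products and collecting blades:
Answer: -57/10 + 3/20*e1 e2 - 3*e1 e3 - 6*e2 e3


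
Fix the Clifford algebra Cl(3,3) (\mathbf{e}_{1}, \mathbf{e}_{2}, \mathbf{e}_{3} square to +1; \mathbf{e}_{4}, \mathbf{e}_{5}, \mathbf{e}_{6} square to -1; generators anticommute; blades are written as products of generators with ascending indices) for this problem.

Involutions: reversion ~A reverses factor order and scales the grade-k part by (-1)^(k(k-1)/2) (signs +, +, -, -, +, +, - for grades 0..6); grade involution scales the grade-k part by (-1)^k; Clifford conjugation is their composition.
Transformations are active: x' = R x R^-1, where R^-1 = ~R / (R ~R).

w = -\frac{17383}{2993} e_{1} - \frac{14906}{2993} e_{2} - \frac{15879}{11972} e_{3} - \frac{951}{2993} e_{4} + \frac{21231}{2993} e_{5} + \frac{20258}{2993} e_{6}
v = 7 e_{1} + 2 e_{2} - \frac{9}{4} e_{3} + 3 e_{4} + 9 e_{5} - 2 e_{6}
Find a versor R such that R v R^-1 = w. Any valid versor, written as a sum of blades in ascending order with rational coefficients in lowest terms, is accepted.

Sketch: the shared square -\frac{575}{16} makes R = v + w = \frac{3568}{2993} e_{1} - \frac{8920}{2993} e_{2} - \frac{10704}{2993} e_{3} + \frac{8028}{2993} e_{4} + \frac{48168}{2993} e_{5} + \frac{14272}{2993} e_{6} the natural versor; its sandwich fixes that direction, negates (v - w)/2, and sends v to w.
Answer: \frac{3568}{2993} e_{1} - \frac{8920}{2993} e_{2} - \frac{10704}{2993} e_{3} + \frac{8028}{2993} e_{4} + \frac{48168}{2993} e_{5} + \frac{14272}{2993} e_{6}


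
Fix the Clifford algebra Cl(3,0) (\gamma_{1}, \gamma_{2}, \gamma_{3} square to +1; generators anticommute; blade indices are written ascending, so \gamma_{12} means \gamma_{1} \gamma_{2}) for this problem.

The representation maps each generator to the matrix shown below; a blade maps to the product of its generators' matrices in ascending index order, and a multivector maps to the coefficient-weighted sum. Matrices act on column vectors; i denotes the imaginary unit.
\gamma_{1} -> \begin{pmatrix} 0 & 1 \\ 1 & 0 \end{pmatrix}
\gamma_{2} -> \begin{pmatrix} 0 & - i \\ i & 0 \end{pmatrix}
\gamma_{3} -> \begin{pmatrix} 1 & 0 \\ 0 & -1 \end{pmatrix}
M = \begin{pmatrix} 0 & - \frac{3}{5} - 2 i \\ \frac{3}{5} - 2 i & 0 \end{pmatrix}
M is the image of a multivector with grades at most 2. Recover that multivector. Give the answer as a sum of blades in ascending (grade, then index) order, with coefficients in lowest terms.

Method: 1, rho(\gamma_{1}), rho(\gamma_{2}), rho(\gamma_{3}) form a trace-orthogonal basis of the 2x2 complex matrices (tr(X Y) = 2 if X = Y, else 0), so M = m0*1 + m1*rho(\gamma_{1}) + m2*rho(\gamma_{2}) + m3*rho(\gamma_{3}) with m0 = tr(M)/2 = 0, m1 = tr(M rho(\gamma_{1}))/2 = - 2 i, m2 = tr(M rho(\gamma_{2}))/2 = - \frac{3 i}{5}, m3 = tr(M rho(\gamma_{3}))/2 = 0.
Multiplying table entries, the bivector images are rho(\gamma_{12}) = i*rho(\gamma_{3}), rho(\gamma_{13}) = -i*rho(\gamma_{2}), rho(\gamma_{23}) = i*rho(\gamma_{1}); with real blade coefficients the real parts of m0..m3 are the coefficients of 1, \gamma_{1}, \gamma_{2}, \gamma_{3} and the imaginary parts give the bivectors (\gamma_{23}: Im m1, \gamma_{13}: -Im m2, \gamma_{12}: Im m3).
Answer: \frac{3}{5} \gamma_{13} - 2 \gamma_{23}


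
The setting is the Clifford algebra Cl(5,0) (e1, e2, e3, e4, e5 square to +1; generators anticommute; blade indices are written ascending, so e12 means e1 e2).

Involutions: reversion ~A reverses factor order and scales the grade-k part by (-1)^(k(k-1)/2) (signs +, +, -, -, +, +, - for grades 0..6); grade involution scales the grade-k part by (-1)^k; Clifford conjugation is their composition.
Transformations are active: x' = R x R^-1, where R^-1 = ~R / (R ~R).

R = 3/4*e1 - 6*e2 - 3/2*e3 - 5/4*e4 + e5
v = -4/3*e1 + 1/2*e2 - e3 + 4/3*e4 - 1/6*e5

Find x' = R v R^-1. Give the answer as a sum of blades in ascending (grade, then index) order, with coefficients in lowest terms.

~R = 3/4*e1 - 6*e2 - 3/2*e3 - 5/4*e4 + e5, and R ~R = 331/8, so R^-1 = ~R / (331/8).
R v = -13/3 - 61/8*e12 - 11/4*e13 - 2/3*e14 + 29/24*e15 + 27/4*e23 - 59/8*e24 + 1/2*e25 - 13/4*e34 + 5/4*e35 - 9/8*e45
Answer: 1168/993*e1 + 501/662*e2 + 435/331*e3 - 1064/993*e4 - 85/1986*e5


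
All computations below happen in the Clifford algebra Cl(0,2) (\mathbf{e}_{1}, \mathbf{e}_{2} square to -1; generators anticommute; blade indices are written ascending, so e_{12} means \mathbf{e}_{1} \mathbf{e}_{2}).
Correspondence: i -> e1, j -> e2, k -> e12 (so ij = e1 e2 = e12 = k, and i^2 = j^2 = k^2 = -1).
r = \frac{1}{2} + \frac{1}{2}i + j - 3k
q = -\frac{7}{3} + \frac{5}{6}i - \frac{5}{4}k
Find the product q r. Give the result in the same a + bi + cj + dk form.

In blades: q = -\frac{7}{3} + \frac{5}{6} e_{1} - \frac{5}{4} e_{12}, r = \frac{1}{2} + \frac{1}{2} e_{1} + e_{2} - 3 e_{12}.
Distribute q over r term by term (generator squares from the signature, products reordered to ascending indices): (-\frac{7}{3})*r = -\frac{7}{6} - \frac{7}{6} e_{1} - \frac{7}{3} e_{2} + 7 e_{12}; (\frac{5}{6} e_{1})*r = -\frac{5}{12} + \frac{5}{12} e_{1} + \frac{5}{2} e_{2} + \frac{5}{6} e_{12}; (-\frac{5}{4} e_{12})*r = -\frac{15}{4} + \frac{5}{4} e_{1} - \frac{5}{8} e_{2} - \frac{5}{8} e_{12}.
Sum: -\frac{16}{3} + \frac{1}{2} e_{1} - \frac{11}{24} e_{2} + \frac{173}{24} e_{12}; translating back through the correspondence:
Answer: -\frac{16}{3} + \frac{1}{2}i - \frac{11}{24}j + \frac{173}{24}k


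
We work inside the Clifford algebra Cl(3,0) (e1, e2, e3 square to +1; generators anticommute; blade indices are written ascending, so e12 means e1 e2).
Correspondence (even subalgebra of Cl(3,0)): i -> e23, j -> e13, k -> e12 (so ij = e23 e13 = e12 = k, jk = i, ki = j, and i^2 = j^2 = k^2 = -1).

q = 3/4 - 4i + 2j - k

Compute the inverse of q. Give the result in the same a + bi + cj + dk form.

In blades: q = 3/4 - e12 + 2*e13 - 4*e23.
With qbar = 3/4 + e12 - 2*e13 + 4*e23 (scalar fixed, mapped units negated), q qbar = 345/16 (the sum of squared coefficients), so q^-1 = qbar / (345/16) = 4/115 + 16/345*e12 - 32/345*e13 + 64/345*e23; translating back:
Answer: 4/115 + 64/345*i - 32/345*j + 16/345*k


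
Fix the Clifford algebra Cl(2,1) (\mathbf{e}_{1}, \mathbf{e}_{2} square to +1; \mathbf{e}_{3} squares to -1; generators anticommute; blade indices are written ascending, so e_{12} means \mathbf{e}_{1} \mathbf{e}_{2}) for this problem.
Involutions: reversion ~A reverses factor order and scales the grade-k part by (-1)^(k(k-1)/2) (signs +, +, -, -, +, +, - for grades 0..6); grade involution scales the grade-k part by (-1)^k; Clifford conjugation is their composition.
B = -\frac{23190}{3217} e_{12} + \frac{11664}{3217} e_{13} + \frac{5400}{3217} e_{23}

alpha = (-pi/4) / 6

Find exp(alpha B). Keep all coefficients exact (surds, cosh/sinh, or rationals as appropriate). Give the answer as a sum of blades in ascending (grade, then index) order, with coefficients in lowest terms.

B^2 term by term: the squares give (-\frac{23190}{3217})^2*(e_{12})^2 + (\frac{11664}{3217})^2*(e_{13})^2 + (\frac{5400}{3217})^2*(e_{23})^2 = \frac{537776100}{10349089}*(-1) + \frac{136048896}{10349089}*(+1) + \frac{29160000}{10349089}*(+1) = -36 (each basis 2-blade squares to minus the product of its generators' squares); cross terms between blades sharing an index anticommute and cancel. So B^2 = -36.
B^2 = -36 — a negative square means the series sums to a rotation: l = 6, alpha*l = - \frac{\pi}{4}, so exp(alpha B) = cos(- \frac{\pi}{4}) + (sin(- \frac{\pi}{4})/6)*B = \frac{\sqrt{2}}{2} + (- \frac{\sqrt{2}}{12})*B.
Answer: \frac{\sqrt{2}}{2} + \frac{3865 \sqrt{2}}{6434} e_{12} - \frac{972 \sqrt{2}}{3217} e_{13} - \frac{450 \sqrt{2}}{3217} e_{23}


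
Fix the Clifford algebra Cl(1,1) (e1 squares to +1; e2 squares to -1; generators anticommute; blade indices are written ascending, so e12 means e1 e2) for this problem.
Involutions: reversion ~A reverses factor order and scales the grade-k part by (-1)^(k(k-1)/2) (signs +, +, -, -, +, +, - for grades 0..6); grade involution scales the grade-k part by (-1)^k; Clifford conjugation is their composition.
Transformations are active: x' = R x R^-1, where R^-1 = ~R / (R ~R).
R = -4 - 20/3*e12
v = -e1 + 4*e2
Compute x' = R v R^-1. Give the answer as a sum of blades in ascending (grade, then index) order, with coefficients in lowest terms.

~R = -4 + 20/3*e12, and R ~R = -256/9, so R^-1 = ~R / (-256/9).
R v = 92/3*e1 - 68/3*e2
Answer: 77/8*e1 - 83/8*e2


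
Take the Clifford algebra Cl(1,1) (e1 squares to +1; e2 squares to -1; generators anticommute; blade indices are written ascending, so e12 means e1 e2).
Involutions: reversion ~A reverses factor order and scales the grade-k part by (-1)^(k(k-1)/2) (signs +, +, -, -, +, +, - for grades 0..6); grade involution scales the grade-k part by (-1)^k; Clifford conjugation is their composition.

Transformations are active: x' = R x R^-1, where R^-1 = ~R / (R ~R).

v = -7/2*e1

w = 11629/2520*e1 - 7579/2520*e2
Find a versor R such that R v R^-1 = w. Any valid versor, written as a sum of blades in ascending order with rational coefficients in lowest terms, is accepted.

Since q(v) = q(w) = 49/4, the sum R = v + w = 2809/2520*e1 - 7579/2520*e2 does the job whenever invertible.
Answer: 2809/2520*e1 - 7579/2520*e2


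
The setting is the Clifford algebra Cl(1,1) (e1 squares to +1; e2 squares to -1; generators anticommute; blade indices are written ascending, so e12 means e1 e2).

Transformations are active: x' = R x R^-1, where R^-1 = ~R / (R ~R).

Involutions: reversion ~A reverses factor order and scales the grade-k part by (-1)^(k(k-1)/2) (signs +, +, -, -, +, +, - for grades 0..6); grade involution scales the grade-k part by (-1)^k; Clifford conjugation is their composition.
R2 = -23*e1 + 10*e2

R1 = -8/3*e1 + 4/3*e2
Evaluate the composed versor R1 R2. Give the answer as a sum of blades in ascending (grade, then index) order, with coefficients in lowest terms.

Distribute over the terms of R1 (each basis-blade product reordered to ascending indices, repeated generators contracted through their squares):
(-8/3*e1) R2 = 184/3 - 80/3*e12
(4/3*e2) R2 = -40/3 + 92/3*e12
Summing the partial products and collecting blades:
Answer: 48 + 4*e12


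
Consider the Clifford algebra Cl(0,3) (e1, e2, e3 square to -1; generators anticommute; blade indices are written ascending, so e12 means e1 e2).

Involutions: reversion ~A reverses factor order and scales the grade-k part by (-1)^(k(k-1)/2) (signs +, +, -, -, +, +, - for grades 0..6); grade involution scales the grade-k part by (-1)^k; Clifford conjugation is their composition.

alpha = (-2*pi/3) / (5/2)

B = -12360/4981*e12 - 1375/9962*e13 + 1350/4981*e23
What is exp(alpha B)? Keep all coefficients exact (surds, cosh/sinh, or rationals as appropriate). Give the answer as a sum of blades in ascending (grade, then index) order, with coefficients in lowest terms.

B^2 term by term: the squares give (-12360/4981)^2*(e12)^2 + (-1375/9962)^2*(e13)^2 + (1350/4981)^2*(e23)^2 = 152769600/24810361*(-1) + 1890625/99241444*(-1) + 1822500/24810361*(-1) = -25/4 (each basis 2-blade squares to minus the product of its generators' squares); cross terms between blades sharing an index anticommute and cancel. So B^2 = -25/4.
B^2 = -25/4 — the series telescopes trigonometrically here: l = 5/2, alpha*l = -2*pi/3, so exp(alpha B) = cos(-2*pi/3) + (sin(-2*pi/3)/(5/2))*B = -1/2 + (-sqrt(3)/5)*B.
Answer: -1/2 + 2472*sqrt(3)/4981*e12 + 275*sqrt(3)/9962*e13 - 270*sqrt(3)/4981*e23
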